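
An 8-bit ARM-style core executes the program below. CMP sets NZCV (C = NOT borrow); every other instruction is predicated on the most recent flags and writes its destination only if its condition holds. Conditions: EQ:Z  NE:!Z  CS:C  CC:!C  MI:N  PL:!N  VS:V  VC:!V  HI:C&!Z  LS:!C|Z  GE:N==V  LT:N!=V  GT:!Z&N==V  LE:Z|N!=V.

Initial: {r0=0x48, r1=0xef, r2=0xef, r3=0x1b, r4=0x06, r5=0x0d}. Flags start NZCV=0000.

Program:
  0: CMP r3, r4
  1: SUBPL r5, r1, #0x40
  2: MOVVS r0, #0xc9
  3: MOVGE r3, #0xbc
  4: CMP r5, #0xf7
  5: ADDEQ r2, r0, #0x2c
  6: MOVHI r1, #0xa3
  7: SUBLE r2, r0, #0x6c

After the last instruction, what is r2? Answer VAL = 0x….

0: ✓ CMP  NZCV=0010
1: ✓ SUBPL  r5←0xaf
2: · MOVVS
3: ✓ MOVGE  r3←0xbc
4: ✓ CMP  NZCV=1000
5: · ADDEQ
6: · MOVHI
7: ✓ SUBLE  r2←0xdc

VAL = 0xdc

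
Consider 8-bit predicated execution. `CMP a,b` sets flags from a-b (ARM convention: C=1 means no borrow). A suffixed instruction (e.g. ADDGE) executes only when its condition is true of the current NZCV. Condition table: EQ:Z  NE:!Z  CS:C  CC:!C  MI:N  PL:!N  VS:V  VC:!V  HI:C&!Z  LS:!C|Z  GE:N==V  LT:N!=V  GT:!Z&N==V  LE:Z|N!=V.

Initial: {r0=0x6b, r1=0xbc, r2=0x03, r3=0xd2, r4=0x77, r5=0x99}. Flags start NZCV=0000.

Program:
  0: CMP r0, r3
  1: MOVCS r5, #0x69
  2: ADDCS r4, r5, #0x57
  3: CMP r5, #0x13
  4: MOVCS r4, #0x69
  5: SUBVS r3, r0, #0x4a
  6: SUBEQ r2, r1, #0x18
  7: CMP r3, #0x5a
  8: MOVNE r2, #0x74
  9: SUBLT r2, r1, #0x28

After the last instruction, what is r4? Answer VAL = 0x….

[0] flags=1001 → (cmp)
[1] flags=1001 CS?F → skip
[2] flags=1001 CS?F → skip
[3] flags=1010 → (cmp)
[4] flags=1010 CS?T → r4=0x69
[5] flags=1010 VS?F → skip
[6] flags=1010 EQ?F → skip
[7] flags=0011 → (cmp)
[8] flags=0011 NE?T → r2=0x74
[9] flags=0011 LT?T → r2=0x94

VAL = 0x69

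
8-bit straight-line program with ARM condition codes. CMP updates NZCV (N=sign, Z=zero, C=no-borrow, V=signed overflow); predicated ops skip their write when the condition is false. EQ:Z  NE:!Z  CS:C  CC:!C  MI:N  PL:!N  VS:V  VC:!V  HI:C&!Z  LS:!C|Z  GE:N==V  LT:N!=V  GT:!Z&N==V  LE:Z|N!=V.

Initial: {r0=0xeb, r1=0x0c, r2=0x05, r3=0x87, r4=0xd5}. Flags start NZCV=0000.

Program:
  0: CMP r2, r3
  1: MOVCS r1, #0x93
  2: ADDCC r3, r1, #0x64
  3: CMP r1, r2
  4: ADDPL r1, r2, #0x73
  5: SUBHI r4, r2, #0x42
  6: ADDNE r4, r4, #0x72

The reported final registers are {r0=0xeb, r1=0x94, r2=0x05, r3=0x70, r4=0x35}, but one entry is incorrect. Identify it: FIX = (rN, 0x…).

FIX = (r1, 0x78)

[0] flags=0000 → (cmp)
[1] flags=0000 CS?F → skip
[2] flags=0000 CC?T → r3=0x70
[3] flags=0010 → (cmp)
[4] flags=0010 PL?T → r1=0x78
[5] flags=0010 HI?T → r4=0xc3
[6] flags=0010 NE?T → r4=0x35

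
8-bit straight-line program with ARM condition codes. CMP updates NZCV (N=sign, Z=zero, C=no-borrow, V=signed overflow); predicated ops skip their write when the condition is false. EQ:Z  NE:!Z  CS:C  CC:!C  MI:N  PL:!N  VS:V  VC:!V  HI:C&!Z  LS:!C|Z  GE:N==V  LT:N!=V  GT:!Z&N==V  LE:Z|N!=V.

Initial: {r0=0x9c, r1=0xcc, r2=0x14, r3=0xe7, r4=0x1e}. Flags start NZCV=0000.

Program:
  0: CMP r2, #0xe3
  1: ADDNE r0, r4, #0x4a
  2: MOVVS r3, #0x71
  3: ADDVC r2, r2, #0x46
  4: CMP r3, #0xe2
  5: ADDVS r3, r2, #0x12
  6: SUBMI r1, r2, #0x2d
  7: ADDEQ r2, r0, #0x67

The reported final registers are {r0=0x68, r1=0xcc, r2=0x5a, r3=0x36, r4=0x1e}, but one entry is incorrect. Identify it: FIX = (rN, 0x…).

[0] flags=0000 → (cmp)
[1] flags=0000 NE?T → r0=0x68
[2] flags=0000 VS?F → skip
[3] flags=0000 VC?T → r2=0x5a
[4] flags=0010 → (cmp)
[5] flags=0010 VS?F → skip
[6] flags=0010 MI?F → skip
[7] flags=0010 EQ?F → skip

FIX = (r3, 0xe7)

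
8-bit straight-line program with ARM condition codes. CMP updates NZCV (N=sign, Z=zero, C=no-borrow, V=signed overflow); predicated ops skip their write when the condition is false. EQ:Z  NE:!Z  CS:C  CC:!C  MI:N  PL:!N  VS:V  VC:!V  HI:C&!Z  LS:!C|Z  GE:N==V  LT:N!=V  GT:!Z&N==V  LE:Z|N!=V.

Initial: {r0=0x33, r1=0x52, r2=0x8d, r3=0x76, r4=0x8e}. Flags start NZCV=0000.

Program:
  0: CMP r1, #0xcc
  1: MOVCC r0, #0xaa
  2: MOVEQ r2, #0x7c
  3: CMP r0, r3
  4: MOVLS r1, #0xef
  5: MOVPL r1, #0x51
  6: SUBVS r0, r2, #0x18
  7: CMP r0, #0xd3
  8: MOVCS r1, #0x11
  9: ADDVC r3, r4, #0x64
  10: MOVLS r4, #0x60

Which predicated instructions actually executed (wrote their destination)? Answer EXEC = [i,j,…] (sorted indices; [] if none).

[0] flags=1001 → (cmp)
[1] flags=1001 CC?T → r0=0xaa
[2] flags=1001 EQ?F → skip
[3] flags=0011 → (cmp)
[4] flags=0011 LS?F → skip
[5] flags=0011 PL?T → r1=0x51
[6] flags=0011 VS?T → r0=0x75
[7] flags=1001 → (cmp)
[8] flags=1001 CS?F → skip
[9] flags=1001 VC?F → skip
[10] flags=1001 LS?T → r4=0x60

EXEC = [1,5,6,10]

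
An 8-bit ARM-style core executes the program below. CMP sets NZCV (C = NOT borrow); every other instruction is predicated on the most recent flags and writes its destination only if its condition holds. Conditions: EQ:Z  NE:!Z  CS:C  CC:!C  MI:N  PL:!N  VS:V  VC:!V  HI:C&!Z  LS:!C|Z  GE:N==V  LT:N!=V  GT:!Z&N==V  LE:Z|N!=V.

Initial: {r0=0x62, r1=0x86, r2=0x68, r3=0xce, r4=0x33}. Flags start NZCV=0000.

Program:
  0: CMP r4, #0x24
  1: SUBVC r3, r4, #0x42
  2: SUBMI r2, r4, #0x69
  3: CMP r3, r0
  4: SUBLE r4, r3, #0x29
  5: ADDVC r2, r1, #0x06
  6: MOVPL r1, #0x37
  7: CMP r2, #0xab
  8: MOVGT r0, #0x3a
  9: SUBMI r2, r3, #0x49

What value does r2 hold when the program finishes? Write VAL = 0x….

VAL = 0xa8

[0] flags=0010 → (cmp)
[1] flags=0010 VC?T → r3=0xf1
[2] flags=0010 MI?F → skip
[3] flags=1010 → (cmp)
[4] flags=1010 LE?T → r4=0xc8
[5] flags=1010 VC?T → r2=0x8c
[6] flags=1010 PL?F → skip
[7] flags=1000 → (cmp)
[8] flags=1000 GT?F → skip
[9] flags=1000 MI?T → r2=0xa8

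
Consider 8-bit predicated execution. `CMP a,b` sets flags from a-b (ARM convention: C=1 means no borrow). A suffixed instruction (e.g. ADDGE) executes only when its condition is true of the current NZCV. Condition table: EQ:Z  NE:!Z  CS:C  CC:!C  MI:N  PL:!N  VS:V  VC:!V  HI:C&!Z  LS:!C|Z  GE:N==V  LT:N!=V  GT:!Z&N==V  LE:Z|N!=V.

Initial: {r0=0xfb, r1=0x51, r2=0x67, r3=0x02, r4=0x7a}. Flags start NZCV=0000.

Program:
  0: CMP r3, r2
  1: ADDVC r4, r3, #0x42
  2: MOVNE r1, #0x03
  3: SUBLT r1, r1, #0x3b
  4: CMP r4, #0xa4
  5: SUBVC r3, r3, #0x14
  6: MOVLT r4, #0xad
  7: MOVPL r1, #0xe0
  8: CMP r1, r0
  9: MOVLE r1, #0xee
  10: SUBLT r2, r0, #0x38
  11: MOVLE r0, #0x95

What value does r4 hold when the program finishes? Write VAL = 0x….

0: ✓ CMP  NZCV=1000
1: ✓ ADDVC  r4←0x44
2: ✓ MOVNE  r1←0x03
3: ✓ SUBLT  r1←0xc8
4: ✓ CMP  NZCV=1001
5: · SUBVC
6: · MOVLT
7: · MOVPL
8: ✓ CMP  NZCV=1000
9: ✓ MOVLE  r1←0xee
10: ✓ SUBLT  r2←0xc3
11: ✓ MOVLE  r0←0x95

VAL = 0x44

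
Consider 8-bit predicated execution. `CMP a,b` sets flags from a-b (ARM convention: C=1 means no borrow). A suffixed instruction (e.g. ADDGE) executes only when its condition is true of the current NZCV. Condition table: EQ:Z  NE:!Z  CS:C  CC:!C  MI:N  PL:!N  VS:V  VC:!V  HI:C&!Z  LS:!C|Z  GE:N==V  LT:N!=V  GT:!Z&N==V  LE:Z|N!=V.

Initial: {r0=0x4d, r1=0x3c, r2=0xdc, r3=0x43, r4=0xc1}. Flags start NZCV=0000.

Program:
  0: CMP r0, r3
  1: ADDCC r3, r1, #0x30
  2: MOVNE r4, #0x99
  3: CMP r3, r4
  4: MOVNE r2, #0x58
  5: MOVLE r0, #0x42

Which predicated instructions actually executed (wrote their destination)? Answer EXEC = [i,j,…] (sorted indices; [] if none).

[0] flags=0010 → (cmp)
[1] flags=0010 CC?F → skip
[2] flags=0010 NE?T → r4=0x99
[3] flags=1001 → (cmp)
[4] flags=1001 NE?T → r2=0x58
[5] flags=1001 LE?F → skip

EXEC = [2,4]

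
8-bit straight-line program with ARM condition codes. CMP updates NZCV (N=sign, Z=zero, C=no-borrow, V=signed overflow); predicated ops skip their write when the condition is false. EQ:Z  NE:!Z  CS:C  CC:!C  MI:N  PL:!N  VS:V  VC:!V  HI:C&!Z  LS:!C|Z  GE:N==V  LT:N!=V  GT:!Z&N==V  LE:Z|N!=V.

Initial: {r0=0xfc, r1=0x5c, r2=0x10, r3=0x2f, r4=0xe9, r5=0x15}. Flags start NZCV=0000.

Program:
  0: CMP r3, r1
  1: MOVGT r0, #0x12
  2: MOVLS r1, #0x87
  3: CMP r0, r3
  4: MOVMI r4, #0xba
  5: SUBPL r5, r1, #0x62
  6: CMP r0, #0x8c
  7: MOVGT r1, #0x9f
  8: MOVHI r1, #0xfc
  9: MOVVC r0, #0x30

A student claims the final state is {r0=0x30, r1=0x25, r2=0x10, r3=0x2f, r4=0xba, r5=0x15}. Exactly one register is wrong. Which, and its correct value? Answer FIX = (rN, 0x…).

[0] flags=1000 → (cmp)
[1] flags=1000 GT?F → skip
[2] flags=1000 LS?T → r1=0x87
[3] flags=1010 → (cmp)
[4] flags=1010 MI?T → r4=0xba
[5] flags=1010 PL?F → skip
[6] flags=0010 → (cmp)
[7] flags=0010 GT?T → r1=0x9f
[8] flags=0010 HI?T → r1=0xfc
[9] flags=0010 VC?T → r0=0x30

FIX = (r1, 0xfc)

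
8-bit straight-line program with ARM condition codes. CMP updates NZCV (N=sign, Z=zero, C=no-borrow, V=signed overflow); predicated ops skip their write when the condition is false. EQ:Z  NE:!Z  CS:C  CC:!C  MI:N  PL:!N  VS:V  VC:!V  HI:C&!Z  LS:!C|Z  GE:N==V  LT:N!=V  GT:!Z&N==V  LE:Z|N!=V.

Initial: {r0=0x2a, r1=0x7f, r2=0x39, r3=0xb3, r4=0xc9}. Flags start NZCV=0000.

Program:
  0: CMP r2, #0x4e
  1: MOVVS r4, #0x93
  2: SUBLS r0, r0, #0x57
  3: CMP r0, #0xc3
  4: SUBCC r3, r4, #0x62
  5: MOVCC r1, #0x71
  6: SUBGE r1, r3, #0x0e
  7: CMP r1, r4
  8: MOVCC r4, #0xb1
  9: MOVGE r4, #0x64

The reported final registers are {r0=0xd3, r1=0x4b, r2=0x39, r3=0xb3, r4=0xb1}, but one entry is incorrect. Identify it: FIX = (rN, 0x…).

0: ✓ CMP  NZCV=1000
1: · MOVVS
2: ✓ SUBLS  r0←0xd3
3: ✓ CMP  NZCV=0010
4: · SUBCC
5: · MOVCC
6: ✓ SUBGE  r1←0xa5
7: ✓ CMP  NZCV=1000
8: ✓ MOVCC  r4←0xb1
9: · MOVGE

FIX = (r1, 0xa5)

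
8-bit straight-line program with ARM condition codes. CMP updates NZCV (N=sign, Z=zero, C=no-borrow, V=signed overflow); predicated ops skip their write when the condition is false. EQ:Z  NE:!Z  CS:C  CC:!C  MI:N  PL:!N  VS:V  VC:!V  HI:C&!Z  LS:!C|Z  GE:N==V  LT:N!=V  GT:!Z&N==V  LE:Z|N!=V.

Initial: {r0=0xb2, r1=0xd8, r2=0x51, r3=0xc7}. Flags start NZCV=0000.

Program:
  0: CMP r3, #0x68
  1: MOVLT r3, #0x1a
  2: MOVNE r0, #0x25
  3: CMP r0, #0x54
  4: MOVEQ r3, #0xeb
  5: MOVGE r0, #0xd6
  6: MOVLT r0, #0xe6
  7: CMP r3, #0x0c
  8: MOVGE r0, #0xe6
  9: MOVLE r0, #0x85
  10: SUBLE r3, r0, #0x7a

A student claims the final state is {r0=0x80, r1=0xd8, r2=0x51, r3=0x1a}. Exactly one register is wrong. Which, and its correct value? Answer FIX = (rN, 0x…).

[0] flags=0011 → (cmp)
[1] flags=0011 LT?T → r3=0x1a
[2] flags=0011 NE?T → r0=0x25
[3] flags=1000 → (cmp)
[4] flags=1000 EQ?F → skip
[5] flags=1000 GE?F → skip
[6] flags=1000 LT?T → r0=0xe6
[7] flags=0010 → (cmp)
[8] flags=0010 GE?T → r0=0xe6
[9] flags=0010 LE?F → skip
[10] flags=0010 LE?F → skip

FIX = (r0, 0xe6)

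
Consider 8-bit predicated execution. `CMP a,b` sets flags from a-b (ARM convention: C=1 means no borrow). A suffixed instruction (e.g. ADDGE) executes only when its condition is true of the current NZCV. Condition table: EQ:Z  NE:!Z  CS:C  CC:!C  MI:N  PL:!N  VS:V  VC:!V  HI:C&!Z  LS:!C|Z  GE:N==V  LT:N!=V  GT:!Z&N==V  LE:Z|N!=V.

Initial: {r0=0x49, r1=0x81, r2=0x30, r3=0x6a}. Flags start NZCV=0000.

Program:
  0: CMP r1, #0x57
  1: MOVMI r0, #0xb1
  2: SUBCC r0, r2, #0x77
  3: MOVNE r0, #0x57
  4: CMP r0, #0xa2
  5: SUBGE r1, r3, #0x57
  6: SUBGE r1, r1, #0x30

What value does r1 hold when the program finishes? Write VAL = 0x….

0: ✓ CMP  NZCV=0011
1: · MOVMI
2: · SUBCC
3: ✓ MOVNE  r0←0x57
4: ✓ CMP  NZCV=1001
5: ✓ SUBGE  r1←0x13
6: ✓ SUBGE  r1←0xe3

VAL = 0xe3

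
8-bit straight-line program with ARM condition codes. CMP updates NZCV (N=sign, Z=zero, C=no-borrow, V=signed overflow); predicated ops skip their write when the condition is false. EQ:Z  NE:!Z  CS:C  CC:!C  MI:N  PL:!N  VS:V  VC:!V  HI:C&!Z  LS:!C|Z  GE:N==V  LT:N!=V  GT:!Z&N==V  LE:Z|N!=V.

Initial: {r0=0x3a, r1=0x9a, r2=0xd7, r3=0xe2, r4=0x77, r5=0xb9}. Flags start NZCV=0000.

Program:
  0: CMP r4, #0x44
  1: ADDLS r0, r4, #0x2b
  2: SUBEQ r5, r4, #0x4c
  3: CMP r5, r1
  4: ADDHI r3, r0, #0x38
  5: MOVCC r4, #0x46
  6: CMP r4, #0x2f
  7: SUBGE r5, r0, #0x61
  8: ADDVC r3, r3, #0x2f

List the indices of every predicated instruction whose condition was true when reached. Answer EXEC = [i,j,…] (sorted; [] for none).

[0] flags=0010 → (cmp)
[1] flags=0010 LS?F → skip
[2] flags=0010 EQ?F → skip
[3] flags=0010 → (cmp)
[4] flags=0010 HI?T → r3=0x72
[5] flags=0010 CC?F → skip
[6] flags=0010 → (cmp)
[7] flags=0010 GE?T → r5=0xd9
[8] flags=0010 VC?T → r3=0xa1

EXEC = [4,7,8]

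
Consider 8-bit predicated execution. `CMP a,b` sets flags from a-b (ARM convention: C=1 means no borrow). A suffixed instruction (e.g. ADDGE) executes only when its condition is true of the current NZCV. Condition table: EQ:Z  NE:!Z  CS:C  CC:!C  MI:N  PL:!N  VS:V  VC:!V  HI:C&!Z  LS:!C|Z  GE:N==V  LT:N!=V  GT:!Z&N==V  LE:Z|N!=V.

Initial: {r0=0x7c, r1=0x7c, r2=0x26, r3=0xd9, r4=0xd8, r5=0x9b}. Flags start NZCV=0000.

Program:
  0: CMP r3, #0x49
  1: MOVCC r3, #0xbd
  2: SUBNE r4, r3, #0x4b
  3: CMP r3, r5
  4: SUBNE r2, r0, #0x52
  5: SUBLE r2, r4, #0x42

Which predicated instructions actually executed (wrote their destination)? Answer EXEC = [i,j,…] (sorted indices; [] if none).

0: ✓ CMP  NZCV=1010
1: · MOVCC
2: ✓ SUBNE  r4←0x8e
3: ✓ CMP  NZCV=0010
4: ✓ SUBNE  r2←0x2a
5: · SUBLE

EXEC = [2,4]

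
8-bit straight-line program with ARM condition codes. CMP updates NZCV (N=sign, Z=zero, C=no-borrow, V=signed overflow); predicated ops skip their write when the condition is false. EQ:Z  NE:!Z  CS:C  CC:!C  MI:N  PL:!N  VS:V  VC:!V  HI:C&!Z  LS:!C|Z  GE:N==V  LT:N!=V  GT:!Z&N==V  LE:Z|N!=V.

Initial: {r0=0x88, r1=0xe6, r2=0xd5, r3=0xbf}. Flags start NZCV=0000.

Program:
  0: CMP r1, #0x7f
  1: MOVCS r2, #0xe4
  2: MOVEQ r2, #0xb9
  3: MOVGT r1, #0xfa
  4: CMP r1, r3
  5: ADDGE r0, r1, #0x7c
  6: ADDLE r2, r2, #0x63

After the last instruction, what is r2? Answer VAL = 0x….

VAL = 0xe4

0: ✓ CMP  NZCV=0011
1: ✓ MOVCS  r2←0xe4
2: · MOVEQ
3: · MOVGT
4: ✓ CMP  NZCV=0010
5: ✓ ADDGE  r0←0x62
6: · ADDLE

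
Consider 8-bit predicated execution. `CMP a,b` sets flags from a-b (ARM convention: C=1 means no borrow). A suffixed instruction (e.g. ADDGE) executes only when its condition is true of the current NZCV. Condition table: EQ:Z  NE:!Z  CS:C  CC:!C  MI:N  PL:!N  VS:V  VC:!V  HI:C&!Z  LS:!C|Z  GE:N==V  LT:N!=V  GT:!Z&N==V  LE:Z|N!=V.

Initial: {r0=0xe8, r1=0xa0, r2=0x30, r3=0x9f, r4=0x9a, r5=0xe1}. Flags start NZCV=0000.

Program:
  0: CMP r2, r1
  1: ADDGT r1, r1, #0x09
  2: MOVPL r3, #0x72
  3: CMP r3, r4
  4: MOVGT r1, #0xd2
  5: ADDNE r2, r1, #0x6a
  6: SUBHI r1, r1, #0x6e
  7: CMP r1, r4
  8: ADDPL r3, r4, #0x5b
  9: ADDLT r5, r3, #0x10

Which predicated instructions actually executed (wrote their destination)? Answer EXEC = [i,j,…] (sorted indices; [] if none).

0: ✓ CMP  NZCV=1001
1: ✓ ADDGT  r1←0xa9
2: · MOVPL
3: ✓ CMP  NZCV=0010
4: ✓ MOVGT  r1←0xd2
5: ✓ ADDNE  r2←0x3c
6: ✓ SUBHI  r1←0x64
7: ✓ CMP  NZCV=1001
8: · ADDPL
9: · ADDLT

EXEC = [1,4,5,6]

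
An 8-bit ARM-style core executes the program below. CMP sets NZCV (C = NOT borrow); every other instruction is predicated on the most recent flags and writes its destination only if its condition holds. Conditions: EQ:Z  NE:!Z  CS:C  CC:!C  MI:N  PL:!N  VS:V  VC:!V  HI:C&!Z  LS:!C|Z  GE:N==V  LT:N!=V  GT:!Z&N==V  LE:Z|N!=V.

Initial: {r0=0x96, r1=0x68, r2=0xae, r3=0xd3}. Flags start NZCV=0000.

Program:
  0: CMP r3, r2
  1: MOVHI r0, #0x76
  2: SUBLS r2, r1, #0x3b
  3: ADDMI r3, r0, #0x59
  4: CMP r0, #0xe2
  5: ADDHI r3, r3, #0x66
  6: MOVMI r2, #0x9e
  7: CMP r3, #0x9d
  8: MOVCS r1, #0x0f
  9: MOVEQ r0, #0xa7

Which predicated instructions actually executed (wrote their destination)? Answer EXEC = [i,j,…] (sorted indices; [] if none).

[0] flags=0010 → (cmp)
[1] flags=0010 HI?T → r0=0x76
[2] flags=0010 LS?F → skip
[3] flags=0010 MI?F → skip
[4] flags=1001 → (cmp)
[5] flags=1001 HI?F → skip
[6] flags=1001 MI?T → r2=0x9e
[7] flags=0010 → (cmp)
[8] flags=0010 CS?T → r1=0x0f
[9] flags=0010 EQ?F → skip

EXEC = [1,6,8]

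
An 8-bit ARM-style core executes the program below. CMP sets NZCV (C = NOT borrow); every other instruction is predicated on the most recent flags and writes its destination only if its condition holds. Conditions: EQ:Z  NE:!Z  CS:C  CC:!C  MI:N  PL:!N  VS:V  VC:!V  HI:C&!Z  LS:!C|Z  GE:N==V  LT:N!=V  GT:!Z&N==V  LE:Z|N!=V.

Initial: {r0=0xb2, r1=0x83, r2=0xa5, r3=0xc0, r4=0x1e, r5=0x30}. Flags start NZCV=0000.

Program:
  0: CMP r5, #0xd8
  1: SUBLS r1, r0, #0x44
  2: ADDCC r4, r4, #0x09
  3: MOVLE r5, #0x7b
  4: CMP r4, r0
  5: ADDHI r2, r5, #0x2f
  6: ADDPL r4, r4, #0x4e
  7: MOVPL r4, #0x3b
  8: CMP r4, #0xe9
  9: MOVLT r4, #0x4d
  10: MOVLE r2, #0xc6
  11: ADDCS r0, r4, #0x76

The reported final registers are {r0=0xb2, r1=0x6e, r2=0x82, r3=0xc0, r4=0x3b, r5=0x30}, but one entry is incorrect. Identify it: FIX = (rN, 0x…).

0: ✓ CMP  NZCV=0000
1: ✓ SUBLS  r1←0x6e
2: ✓ ADDCC  r4←0x27
3: · MOVLE
4: ✓ CMP  NZCV=0000
5: · ADDHI
6: ✓ ADDPL  r4←0x75
7: ✓ MOVPL  r4←0x3b
8: ✓ CMP  NZCV=0000
9: · MOVLT
10: · MOVLE
11: · ADDCS

FIX = (r2, 0xa5)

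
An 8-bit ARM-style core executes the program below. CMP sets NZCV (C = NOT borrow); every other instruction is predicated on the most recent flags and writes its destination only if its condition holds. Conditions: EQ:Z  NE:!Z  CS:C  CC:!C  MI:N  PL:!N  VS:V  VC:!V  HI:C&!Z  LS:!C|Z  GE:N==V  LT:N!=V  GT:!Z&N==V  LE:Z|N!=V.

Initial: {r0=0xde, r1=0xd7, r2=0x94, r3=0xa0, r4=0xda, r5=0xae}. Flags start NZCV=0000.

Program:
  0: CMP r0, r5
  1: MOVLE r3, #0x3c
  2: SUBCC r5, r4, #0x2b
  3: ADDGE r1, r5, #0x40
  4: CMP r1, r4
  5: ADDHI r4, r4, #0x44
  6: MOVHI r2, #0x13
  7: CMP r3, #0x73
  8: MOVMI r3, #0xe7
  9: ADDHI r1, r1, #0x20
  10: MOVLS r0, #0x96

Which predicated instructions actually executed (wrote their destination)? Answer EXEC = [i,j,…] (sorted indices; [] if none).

EXEC = [3,5,6,9]

0: ✓ CMP  NZCV=0010
1: · MOVLE
2: · SUBCC
3: ✓ ADDGE  r1←0xee
4: ✓ CMP  NZCV=0010
5: ✓ ADDHI  r4←0x1e
6: ✓ MOVHI  r2←0x13
7: ✓ CMP  NZCV=0011
8: · MOVMI
9: ✓ ADDHI  r1←0x0e
10: · MOVLS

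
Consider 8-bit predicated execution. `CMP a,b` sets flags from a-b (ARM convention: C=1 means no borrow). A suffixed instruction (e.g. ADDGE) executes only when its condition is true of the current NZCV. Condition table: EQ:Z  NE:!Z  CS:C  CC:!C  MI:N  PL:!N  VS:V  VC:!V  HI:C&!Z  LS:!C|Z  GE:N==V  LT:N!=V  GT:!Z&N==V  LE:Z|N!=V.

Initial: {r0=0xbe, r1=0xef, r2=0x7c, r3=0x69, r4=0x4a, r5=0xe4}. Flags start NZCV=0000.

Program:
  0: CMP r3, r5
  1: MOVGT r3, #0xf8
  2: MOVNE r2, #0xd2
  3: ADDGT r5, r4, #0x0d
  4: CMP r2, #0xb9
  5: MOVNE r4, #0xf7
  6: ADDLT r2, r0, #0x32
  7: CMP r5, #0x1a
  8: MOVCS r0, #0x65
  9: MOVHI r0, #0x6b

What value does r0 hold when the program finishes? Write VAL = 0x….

VAL = 0x6b

[0] flags=1001 → (cmp)
[1] flags=1001 GT?T → r3=0xf8
[2] flags=1001 NE?T → r2=0xd2
[3] flags=1001 GT?T → r5=0x57
[4] flags=0010 → (cmp)
[5] flags=0010 NE?T → r4=0xf7
[6] flags=0010 LT?F → skip
[7] flags=0010 → (cmp)
[8] flags=0010 CS?T → r0=0x65
[9] flags=0010 HI?T → r0=0x6b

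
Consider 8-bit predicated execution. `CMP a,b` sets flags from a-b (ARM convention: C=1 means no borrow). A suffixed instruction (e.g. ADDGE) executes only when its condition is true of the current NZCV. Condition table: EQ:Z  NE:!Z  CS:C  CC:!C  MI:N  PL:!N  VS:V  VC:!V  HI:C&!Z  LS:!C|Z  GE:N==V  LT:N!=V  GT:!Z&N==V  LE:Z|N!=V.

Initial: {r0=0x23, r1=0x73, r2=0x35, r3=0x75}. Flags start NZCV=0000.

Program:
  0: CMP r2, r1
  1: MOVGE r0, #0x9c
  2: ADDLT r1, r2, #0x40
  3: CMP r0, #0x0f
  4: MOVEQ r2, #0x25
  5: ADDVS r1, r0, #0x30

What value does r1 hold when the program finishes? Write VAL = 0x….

VAL = 0x75

0: ✓ CMP  NZCV=1000
1: · MOVGE
2: ✓ ADDLT  r1←0x75
3: ✓ CMP  NZCV=0010
4: · MOVEQ
5: · ADDVS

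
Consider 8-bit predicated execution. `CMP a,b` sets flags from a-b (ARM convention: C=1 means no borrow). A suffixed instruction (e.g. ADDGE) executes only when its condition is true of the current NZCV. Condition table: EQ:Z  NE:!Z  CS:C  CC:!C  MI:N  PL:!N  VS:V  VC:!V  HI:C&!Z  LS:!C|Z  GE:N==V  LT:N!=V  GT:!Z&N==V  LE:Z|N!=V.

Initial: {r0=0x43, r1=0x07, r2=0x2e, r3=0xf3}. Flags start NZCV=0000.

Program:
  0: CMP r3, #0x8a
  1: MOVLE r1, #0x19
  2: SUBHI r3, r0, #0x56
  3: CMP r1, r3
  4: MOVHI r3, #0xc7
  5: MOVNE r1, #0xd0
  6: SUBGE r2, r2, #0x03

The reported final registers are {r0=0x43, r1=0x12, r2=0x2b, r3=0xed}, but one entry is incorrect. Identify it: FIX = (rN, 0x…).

[0] flags=0010 → (cmp)
[1] flags=0010 LE?F → skip
[2] flags=0010 HI?T → r3=0xed
[3] flags=0000 → (cmp)
[4] flags=0000 HI?F → skip
[5] flags=0000 NE?T → r1=0xd0
[6] flags=0000 GE?T → r2=0x2b

FIX = (r1, 0xd0)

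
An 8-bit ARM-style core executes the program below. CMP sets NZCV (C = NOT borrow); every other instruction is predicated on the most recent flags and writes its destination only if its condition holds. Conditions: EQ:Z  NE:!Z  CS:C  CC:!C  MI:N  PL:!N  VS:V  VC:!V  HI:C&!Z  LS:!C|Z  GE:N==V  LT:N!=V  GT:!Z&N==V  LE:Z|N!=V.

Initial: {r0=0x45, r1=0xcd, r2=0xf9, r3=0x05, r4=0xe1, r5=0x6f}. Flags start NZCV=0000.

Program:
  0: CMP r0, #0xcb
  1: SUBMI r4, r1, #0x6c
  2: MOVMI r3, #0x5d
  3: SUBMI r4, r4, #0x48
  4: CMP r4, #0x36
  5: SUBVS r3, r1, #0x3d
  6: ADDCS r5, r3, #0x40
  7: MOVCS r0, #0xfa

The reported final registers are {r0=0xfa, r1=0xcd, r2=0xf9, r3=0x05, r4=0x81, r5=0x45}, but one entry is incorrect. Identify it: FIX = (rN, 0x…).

[0] flags=0000 → (cmp)
[1] flags=0000 MI?F → skip
[2] flags=0000 MI?F → skip
[3] flags=0000 MI?F → skip
[4] flags=1010 → (cmp)
[5] flags=1010 VS?F → skip
[6] flags=1010 CS?T → r5=0x45
[7] flags=1010 CS?T → r0=0xfa

FIX = (r4, 0xe1)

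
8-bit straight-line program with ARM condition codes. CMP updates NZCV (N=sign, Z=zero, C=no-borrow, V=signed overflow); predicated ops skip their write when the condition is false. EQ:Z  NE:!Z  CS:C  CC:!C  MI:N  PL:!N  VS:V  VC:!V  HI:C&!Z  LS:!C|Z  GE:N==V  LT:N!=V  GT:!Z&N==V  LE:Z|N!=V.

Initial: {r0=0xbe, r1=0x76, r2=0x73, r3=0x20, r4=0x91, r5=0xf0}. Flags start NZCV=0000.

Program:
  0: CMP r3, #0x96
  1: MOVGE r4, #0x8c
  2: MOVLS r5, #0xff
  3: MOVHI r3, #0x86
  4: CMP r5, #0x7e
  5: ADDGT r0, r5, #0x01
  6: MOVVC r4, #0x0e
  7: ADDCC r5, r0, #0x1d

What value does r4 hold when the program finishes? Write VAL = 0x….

[0] flags=1001 → (cmp)
[1] flags=1001 GE?T → r4=0x8c
[2] flags=1001 LS?T → r5=0xff
[3] flags=1001 HI?F → skip
[4] flags=1010 → (cmp)
[5] flags=1010 GT?F → skip
[6] flags=1010 VC?T → r4=0x0e
[7] flags=1010 CC?F → skip

VAL = 0x0e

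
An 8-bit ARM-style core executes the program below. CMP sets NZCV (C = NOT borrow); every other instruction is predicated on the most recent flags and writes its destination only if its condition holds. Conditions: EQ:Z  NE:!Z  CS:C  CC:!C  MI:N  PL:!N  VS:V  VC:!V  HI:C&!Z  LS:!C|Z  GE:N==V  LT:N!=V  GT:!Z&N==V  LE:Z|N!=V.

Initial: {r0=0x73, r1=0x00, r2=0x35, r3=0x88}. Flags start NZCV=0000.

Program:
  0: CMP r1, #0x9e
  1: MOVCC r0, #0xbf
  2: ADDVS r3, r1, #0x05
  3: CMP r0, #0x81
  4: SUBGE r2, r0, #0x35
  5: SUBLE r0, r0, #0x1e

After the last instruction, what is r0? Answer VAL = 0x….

[0] flags=0000 → (cmp)
[1] flags=0000 CC?T → r0=0xbf
[2] flags=0000 VS?F → skip
[3] flags=0010 → (cmp)
[4] flags=0010 GE?T → r2=0x8a
[5] flags=0010 LE?F → skip

VAL = 0xbf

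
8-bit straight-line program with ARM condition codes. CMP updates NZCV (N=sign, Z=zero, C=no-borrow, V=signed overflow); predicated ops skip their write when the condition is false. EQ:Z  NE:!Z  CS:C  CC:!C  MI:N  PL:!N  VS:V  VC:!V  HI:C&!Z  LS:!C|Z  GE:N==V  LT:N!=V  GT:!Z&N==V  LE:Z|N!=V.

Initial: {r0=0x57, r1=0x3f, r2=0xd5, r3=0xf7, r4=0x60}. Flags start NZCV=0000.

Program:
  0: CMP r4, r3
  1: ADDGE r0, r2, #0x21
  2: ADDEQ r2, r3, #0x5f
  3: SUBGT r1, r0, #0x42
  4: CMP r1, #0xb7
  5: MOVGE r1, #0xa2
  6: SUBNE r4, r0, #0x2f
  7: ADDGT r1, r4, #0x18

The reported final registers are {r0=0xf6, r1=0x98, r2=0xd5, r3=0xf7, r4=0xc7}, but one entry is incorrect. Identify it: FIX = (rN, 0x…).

[0] flags=0000 → (cmp)
[1] flags=0000 GE?T → r0=0xf6
[2] flags=0000 EQ?F → skip
[3] flags=0000 GT?T → r1=0xb4
[4] flags=1000 → (cmp)
[5] flags=1000 GE?F → skip
[6] flags=1000 NE?T → r4=0xc7
[7] flags=1000 GT?F → skip

FIX = (r1, 0xb4)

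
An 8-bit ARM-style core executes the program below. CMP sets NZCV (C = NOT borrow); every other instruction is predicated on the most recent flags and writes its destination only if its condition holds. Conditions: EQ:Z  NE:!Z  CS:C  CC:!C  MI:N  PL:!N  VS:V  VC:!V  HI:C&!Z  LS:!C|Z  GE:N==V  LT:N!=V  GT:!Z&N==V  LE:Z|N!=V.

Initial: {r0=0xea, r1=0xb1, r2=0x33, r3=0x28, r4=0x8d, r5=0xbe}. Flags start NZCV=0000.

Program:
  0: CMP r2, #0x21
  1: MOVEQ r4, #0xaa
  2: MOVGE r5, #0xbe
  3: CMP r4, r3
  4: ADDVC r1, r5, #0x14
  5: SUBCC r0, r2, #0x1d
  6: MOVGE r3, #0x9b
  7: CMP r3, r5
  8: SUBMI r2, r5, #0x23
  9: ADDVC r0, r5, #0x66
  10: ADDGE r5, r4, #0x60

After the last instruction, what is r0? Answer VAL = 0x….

VAL = 0x24

[0] flags=0010 → (cmp)
[1] flags=0010 EQ?F → skip
[2] flags=0010 GE?T → r5=0xbe
[3] flags=0011 → (cmp)
[4] flags=0011 VC?F → skip
[5] flags=0011 CC?F → skip
[6] flags=0011 GE?F → skip
[7] flags=0000 → (cmp)
[8] flags=0000 MI?F → skip
[9] flags=0000 VC?T → r0=0x24
[10] flags=0000 GE?T → r5=0xed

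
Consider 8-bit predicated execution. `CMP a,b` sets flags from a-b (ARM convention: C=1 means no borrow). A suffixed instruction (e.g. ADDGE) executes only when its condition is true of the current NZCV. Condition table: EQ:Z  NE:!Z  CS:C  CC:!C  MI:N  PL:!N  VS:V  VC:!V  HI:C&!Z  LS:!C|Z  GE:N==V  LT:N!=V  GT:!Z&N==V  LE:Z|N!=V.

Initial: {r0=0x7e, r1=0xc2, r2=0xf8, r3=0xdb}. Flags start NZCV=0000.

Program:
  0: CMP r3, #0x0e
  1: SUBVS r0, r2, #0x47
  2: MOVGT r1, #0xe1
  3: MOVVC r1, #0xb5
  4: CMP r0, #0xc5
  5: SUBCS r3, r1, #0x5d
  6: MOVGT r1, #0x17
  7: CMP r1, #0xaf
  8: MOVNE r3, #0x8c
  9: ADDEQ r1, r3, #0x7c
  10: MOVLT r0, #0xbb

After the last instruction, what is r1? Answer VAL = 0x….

0: ✓ CMP  NZCV=1010
1: · SUBVS
2: · MOVGT
3: ✓ MOVVC  r1←0xb5
4: ✓ CMP  NZCV=1001
5: · SUBCS
6: ✓ MOVGT  r1←0x17
7: ✓ CMP  NZCV=0000
8: ✓ MOVNE  r3←0x8c
9: · ADDEQ
10: · MOVLT

VAL = 0x17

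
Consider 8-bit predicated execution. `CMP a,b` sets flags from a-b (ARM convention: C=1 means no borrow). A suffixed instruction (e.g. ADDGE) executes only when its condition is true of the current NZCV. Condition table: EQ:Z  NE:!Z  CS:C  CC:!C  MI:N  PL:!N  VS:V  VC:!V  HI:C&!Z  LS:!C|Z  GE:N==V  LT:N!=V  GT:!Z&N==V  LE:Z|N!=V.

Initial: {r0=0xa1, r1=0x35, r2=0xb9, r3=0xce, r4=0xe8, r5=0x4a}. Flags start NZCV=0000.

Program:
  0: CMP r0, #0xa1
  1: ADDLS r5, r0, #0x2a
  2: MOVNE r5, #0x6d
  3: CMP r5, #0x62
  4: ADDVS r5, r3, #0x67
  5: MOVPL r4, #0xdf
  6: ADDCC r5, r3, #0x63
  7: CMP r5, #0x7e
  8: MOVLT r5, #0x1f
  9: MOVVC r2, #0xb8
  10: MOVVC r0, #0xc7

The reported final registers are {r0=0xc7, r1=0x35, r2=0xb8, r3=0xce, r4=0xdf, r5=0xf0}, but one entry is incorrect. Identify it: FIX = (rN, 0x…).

FIX = (r5, 0x1f)

[0] flags=0110 → (cmp)
[1] flags=0110 LS?T → r5=0xcb
[2] flags=0110 NE?F → skip
[3] flags=0011 → (cmp)
[4] flags=0011 VS?T → r5=0x35
[5] flags=0011 PL?T → r4=0xdf
[6] flags=0011 CC?F → skip
[7] flags=1000 → (cmp)
[8] flags=1000 LT?T → r5=0x1f
[9] flags=1000 VC?T → r2=0xb8
[10] flags=1000 VC?T → r0=0xc7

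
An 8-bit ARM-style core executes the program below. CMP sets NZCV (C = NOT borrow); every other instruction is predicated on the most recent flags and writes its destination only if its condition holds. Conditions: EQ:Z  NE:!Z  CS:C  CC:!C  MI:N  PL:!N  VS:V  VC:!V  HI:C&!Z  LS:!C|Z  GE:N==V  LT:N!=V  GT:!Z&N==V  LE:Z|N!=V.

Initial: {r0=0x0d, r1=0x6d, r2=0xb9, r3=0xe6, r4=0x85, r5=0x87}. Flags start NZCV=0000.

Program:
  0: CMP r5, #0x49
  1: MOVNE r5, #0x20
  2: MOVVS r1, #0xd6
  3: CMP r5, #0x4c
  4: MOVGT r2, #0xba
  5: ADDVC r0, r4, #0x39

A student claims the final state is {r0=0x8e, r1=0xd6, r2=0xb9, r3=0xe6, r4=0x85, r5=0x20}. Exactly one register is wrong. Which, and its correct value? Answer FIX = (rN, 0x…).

FIX = (r0, 0xbe)

0: ✓ CMP  NZCV=0011
1: ✓ MOVNE  r5←0x20
2: ✓ MOVVS  r1←0xd6
3: ✓ CMP  NZCV=1000
4: · MOVGT
5: ✓ ADDVC  r0←0xbe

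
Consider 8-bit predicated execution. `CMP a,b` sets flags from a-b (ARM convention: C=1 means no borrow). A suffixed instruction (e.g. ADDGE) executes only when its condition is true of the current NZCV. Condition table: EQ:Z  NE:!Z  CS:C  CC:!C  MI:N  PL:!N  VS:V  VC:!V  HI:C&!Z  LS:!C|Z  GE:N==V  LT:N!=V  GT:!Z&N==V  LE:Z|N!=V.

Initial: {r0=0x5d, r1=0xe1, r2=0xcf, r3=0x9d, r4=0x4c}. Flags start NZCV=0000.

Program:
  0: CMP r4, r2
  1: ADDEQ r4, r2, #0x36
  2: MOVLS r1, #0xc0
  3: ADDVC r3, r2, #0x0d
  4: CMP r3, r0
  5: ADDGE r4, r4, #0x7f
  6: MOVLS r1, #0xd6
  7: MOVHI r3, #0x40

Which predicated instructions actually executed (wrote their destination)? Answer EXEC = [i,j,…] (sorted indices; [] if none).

EXEC = [2,3,7]

0: ✓ CMP  NZCV=0000
1: · ADDEQ
2: ✓ MOVLS  r1←0xc0
3: ✓ ADDVC  r3←0xdc
4: ✓ CMP  NZCV=0011
5: · ADDGE
6: · MOVLS
7: ✓ MOVHI  r3←0x40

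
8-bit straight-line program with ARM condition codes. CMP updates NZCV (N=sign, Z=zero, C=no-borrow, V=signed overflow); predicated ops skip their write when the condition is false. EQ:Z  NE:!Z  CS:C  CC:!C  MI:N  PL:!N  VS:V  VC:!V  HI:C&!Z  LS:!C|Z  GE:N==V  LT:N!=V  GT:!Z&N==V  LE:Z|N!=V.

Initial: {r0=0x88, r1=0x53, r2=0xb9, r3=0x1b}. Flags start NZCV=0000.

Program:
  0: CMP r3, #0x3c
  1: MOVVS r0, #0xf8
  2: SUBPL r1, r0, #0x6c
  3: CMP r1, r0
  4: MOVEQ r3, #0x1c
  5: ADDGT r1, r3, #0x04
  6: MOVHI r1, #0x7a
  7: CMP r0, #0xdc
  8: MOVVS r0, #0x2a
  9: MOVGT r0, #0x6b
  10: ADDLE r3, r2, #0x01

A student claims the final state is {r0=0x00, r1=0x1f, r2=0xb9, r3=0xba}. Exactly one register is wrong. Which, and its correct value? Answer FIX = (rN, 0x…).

[0] flags=1000 → (cmp)
[1] flags=1000 VS?F → skip
[2] flags=1000 PL?F → skip
[3] flags=1001 → (cmp)
[4] flags=1001 EQ?F → skip
[5] flags=1001 GT?T → r1=0x1f
[6] flags=1001 HI?F → skip
[7] flags=1000 → (cmp)
[8] flags=1000 VS?F → skip
[9] flags=1000 GT?F → skip
[10] flags=1000 LE?T → r3=0xba

FIX = (r0, 0x88)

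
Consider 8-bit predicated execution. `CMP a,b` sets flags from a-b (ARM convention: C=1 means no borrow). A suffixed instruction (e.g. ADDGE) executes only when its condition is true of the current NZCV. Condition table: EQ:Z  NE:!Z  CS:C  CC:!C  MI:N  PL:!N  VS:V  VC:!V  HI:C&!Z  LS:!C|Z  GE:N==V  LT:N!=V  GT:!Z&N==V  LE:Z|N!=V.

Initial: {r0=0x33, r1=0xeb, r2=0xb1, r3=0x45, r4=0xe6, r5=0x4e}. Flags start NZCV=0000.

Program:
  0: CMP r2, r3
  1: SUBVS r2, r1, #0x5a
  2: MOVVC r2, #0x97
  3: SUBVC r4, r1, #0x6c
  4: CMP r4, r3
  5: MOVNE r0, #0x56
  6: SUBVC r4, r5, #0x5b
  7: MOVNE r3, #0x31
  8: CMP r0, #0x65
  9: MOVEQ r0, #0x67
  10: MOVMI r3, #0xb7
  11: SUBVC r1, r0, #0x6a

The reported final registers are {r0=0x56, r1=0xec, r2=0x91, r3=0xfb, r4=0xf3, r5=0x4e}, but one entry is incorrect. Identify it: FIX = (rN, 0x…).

FIX = (r3, 0xb7)

[0] flags=0011 → (cmp)
[1] flags=0011 VS?T → r2=0x91
[2] flags=0011 VC?F → skip
[3] flags=0011 VC?F → skip
[4] flags=1010 → (cmp)
[5] flags=1010 NE?T → r0=0x56
[6] flags=1010 VC?T → r4=0xf3
[7] flags=1010 NE?T → r3=0x31
[8] flags=1000 → (cmp)
[9] flags=1000 EQ?F → skip
[10] flags=1000 MI?T → r3=0xb7
[11] flags=1000 VC?T → r1=0xec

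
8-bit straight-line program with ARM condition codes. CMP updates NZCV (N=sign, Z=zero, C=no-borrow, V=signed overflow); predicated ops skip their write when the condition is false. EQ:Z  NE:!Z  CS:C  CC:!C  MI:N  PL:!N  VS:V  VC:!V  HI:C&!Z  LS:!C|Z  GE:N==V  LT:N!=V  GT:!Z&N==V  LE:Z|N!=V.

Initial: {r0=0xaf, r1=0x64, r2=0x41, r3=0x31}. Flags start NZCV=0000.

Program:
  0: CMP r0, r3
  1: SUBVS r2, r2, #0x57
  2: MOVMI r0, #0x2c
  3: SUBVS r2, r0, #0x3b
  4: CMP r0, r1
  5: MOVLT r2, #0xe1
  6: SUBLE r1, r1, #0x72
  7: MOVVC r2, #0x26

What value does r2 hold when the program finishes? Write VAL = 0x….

VAL = 0xe1

0: ✓ CMP  NZCV=0011
1: ✓ SUBVS  r2←0xea
2: · MOVMI
3: ✓ SUBVS  r2←0x74
4: ✓ CMP  NZCV=0011
5: ✓ MOVLT  r2←0xe1
6: ✓ SUBLE  r1←0xf2
7: · MOVVC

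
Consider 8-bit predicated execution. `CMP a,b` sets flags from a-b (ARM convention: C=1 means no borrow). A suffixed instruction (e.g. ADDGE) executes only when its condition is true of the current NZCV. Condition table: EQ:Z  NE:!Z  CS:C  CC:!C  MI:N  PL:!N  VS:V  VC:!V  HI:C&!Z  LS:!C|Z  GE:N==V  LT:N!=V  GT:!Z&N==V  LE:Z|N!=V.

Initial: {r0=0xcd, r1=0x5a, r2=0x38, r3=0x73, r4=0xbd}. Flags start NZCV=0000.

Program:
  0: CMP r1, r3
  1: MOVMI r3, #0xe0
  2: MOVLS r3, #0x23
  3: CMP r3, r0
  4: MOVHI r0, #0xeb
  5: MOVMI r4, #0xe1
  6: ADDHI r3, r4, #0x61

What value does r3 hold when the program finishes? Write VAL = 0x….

VAL = 0x23

0: ✓ CMP  NZCV=1000
1: ✓ MOVMI  r3←0xe0
2: ✓ MOVLS  r3←0x23
3: ✓ CMP  NZCV=0000
4: · MOVHI
5: · MOVMI
6: · ADDHI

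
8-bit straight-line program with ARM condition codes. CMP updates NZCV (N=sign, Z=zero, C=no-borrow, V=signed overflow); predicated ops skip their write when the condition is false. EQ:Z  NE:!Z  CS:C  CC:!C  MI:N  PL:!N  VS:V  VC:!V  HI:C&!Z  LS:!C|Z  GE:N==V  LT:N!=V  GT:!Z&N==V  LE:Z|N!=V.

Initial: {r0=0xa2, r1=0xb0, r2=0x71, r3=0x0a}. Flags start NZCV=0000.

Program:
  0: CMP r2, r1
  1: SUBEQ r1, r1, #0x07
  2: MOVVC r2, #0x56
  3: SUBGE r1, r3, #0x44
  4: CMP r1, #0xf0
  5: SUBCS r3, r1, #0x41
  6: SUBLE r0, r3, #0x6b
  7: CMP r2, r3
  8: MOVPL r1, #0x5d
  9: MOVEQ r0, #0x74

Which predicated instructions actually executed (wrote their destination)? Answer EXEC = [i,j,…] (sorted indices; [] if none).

EXEC = [3,6,8]

[0] flags=1001 → (cmp)
[1] flags=1001 EQ?F → skip
[2] flags=1001 VC?F → skip
[3] flags=1001 GE?T → r1=0xc6
[4] flags=1000 → (cmp)
[5] flags=1000 CS?F → skip
[6] flags=1000 LE?T → r0=0x9f
[7] flags=0010 → (cmp)
[8] flags=0010 PL?T → r1=0x5d
[9] flags=0010 EQ?F → skip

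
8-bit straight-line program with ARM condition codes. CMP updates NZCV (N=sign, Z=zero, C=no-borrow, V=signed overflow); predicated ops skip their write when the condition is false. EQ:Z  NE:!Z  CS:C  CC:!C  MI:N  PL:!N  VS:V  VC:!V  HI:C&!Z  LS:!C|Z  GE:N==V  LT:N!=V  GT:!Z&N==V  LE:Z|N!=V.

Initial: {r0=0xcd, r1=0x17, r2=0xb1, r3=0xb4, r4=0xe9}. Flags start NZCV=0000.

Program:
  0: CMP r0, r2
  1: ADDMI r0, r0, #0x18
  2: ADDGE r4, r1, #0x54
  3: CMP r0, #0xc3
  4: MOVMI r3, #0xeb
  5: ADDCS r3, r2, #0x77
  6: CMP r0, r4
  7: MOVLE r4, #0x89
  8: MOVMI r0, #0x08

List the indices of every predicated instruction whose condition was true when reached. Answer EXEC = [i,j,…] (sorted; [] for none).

EXEC = [2,5,7]

[0] flags=0010 → (cmp)
[1] flags=0010 MI?F → skip
[2] flags=0010 GE?T → r4=0x6b
[3] flags=0010 → (cmp)
[4] flags=0010 MI?F → skip
[5] flags=0010 CS?T → r3=0x28
[6] flags=0011 → (cmp)
[7] flags=0011 LE?T → r4=0x89
[8] flags=0011 MI?F → skip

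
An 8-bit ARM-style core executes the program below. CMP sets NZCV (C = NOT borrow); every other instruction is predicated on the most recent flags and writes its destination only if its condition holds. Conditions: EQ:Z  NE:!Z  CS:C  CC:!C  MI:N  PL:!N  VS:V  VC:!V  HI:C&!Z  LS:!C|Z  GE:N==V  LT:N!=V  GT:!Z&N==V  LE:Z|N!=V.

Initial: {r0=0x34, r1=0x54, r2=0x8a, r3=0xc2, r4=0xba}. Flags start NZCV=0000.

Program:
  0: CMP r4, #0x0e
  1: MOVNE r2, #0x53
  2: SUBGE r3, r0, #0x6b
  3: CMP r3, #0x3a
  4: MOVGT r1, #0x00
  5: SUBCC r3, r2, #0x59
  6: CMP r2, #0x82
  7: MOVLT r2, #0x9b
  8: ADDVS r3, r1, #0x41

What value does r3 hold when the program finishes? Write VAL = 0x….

VAL = 0x95

0: ✓ CMP  NZCV=1010
1: ✓ MOVNE  r2←0x53
2: · SUBGE
3: ✓ CMP  NZCV=1010
4: · MOVGT
5: · SUBCC
6: ✓ CMP  NZCV=1001
7: · MOVLT
8: ✓ ADDVS  r3←0x95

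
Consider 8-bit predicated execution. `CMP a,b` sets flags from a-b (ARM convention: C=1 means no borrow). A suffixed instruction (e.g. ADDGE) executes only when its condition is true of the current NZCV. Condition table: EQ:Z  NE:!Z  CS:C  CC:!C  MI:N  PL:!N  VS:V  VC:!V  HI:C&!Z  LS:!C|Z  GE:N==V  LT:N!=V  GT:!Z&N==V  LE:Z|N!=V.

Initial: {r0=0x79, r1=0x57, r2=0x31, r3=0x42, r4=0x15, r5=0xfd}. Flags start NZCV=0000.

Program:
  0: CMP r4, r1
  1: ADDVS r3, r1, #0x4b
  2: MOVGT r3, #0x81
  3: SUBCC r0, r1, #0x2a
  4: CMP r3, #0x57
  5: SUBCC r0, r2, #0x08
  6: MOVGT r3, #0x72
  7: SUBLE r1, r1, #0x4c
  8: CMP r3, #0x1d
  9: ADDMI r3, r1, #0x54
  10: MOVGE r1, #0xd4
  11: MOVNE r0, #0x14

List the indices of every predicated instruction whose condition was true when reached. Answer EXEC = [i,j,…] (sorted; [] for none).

0: ✓ CMP  NZCV=1000
1: · ADDVS
2: · MOVGT
3: ✓ SUBCC  r0←0x2d
4: ✓ CMP  NZCV=1000
5: ✓ SUBCC  r0←0x29
6: · MOVGT
7: ✓ SUBLE  r1←0x0b
8: ✓ CMP  NZCV=0010
9: · ADDMI
10: ✓ MOVGE  r1←0xd4
11: ✓ MOVNE  r0←0x14

EXEC = [3,5,7,10,11]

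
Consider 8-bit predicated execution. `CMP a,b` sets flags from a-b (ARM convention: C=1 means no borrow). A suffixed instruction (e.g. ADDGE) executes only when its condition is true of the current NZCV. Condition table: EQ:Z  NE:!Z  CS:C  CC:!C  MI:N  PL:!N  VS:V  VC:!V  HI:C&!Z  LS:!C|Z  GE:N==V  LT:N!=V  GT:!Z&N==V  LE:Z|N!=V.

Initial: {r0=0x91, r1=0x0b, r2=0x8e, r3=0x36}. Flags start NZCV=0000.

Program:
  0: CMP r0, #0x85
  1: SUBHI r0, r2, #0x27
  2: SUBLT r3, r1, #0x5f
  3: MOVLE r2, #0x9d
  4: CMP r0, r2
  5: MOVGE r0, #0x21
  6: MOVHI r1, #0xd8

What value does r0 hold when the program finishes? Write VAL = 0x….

0: ✓ CMP  NZCV=0010
1: ✓ SUBHI  r0←0x67
2: · SUBLT
3: · MOVLE
4: ✓ CMP  NZCV=1001
5: ✓ MOVGE  r0←0x21
6: · MOVHI

VAL = 0x21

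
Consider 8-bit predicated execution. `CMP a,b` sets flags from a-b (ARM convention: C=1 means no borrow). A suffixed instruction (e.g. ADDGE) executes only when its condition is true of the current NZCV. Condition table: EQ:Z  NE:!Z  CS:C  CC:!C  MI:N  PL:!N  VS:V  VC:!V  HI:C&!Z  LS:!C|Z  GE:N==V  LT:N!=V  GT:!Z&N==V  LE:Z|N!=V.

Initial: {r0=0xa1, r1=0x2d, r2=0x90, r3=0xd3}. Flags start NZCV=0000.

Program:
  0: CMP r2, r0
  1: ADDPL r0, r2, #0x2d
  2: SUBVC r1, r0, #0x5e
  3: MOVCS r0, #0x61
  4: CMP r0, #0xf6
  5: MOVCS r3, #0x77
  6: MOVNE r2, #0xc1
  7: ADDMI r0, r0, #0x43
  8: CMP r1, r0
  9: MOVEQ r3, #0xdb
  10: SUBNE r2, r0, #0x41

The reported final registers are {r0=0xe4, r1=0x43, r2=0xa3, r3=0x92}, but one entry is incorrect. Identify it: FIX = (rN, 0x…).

FIX = (r3, 0xd3)

0: ✓ CMP  NZCV=1000
1: · ADDPL
2: ✓ SUBVC  r1←0x43
3: · MOVCS
4: ✓ CMP  NZCV=1000
5: · MOVCS
6: ✓ MOVNE  r2←0xc1
7: ✓ ADDMI  r0←0xe4
8: ✓ CMP  NZCV=0000
9: · MOVEQ
10: ✓ SUBNE  r2←0xa3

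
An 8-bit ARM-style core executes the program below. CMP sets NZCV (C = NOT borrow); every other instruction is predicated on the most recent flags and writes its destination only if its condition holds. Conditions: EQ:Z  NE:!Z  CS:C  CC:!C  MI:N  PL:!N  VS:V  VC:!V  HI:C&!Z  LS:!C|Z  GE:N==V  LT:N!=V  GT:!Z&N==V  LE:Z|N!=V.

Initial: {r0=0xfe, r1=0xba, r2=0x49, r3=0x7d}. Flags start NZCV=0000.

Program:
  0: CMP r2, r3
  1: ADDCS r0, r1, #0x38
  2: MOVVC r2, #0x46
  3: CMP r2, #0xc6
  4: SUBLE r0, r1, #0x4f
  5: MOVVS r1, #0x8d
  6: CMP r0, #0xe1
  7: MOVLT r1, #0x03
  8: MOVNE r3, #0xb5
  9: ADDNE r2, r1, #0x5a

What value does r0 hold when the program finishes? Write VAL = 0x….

0: ✓ CMP  NZCV=1000
1: · ADDCS
2: ✓ MOVVC  r2←0x46
3: ✓ CMP  NZCV=1001
4: · SUBLE
5: ✓ MOVVS  r1←0x8d
6: ✓ CMP  NZCV=0010
7: · MOVLT
8: ✓ MOVNE  r3←0xb5
9: ✓ ADDNE  r2←0xe7

VAL = 0xfe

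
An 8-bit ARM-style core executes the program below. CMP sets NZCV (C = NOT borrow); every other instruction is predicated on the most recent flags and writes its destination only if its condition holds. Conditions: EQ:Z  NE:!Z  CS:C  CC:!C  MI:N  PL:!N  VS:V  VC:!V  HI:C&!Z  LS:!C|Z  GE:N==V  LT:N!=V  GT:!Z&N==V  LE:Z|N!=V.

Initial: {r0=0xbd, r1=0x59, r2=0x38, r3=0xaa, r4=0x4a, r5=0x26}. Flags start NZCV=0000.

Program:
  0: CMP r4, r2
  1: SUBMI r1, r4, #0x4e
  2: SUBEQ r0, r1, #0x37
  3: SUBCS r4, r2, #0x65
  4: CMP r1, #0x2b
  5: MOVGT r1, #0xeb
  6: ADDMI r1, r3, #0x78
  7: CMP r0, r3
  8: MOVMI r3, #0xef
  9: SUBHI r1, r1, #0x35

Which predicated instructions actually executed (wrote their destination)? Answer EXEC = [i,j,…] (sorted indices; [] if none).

0: ✓ CMP  NZCV=0010
1: · SUBMI
2: · SUBEQ
3: ✓ SUBCS  r4←0xd3
4: ✓ CMP  NZCV=0010
5: ✓ MOVGT  r1←0xeb
6: · ADDMI
7: ✓ CMP  NZCV=0010
8: · MOVMI
9: ✓ SUBHI  r1←0xb6

EXEC = [3,5,9]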